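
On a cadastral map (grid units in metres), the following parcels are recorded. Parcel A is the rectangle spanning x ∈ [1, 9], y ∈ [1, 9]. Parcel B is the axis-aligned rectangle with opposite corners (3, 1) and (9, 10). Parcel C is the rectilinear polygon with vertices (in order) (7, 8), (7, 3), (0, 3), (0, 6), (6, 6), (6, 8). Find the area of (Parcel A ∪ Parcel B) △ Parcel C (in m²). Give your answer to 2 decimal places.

53.00

|Parcel A ∪ Parcel B| = 70.
|(Parcel A ∪ Parcel B) ∩ Parcel C| = 20.
|(Parcel A ∪ Parcel B) △ Parcel C| = 70 + 23 − 40 = 53.00.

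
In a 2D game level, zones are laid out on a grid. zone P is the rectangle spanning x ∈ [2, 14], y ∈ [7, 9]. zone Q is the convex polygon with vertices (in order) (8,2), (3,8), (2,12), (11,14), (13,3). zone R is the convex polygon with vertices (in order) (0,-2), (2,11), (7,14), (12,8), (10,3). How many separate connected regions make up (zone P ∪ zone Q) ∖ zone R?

(zone P ∪ zone Q) ∖ zone R splits into 2 disjoint pieces (area 23.8182, area 1.2148).

2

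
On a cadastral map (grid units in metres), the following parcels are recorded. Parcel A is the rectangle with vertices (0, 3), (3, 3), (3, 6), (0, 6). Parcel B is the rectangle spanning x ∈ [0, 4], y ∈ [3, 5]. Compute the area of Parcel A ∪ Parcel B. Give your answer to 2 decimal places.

By inclusion–exclusion:
Individual areas: |Parcel A| = 9, |Parcel B| = 8.
|Parcel A∩Parcel B|: x∈[0,3], y∈[3,5] → 3·2 = 6.
|Parcel A ∪ Parcel B| = 17 − 6 = 11.00.

11.00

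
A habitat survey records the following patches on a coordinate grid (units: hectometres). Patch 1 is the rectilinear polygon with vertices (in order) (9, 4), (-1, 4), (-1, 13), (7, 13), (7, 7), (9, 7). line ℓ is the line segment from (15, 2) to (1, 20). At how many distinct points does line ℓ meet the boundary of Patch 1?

2

The segment meets the boundary at (7,12.286), (6.444,13).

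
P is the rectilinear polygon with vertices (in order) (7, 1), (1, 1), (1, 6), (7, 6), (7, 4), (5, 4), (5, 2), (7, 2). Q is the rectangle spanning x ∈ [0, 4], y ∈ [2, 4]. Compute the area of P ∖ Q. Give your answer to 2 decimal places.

|P| = 26, |P∩Q| = 6.
|P ∖ Q| = |P| − |P∩Q| = 26 − 6 = 20.00.

20.00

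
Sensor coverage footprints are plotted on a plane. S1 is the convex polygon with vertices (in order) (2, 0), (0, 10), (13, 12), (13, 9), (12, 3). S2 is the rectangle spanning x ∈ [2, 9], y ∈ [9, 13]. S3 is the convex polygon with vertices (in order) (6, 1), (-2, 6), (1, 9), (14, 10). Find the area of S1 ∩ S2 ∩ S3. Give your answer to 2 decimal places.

The intersection is the polygon with vertices (9,9), (2,9), (2,9.077), (9,9.615).
By the shoelace formula its area is 2.42.

2.42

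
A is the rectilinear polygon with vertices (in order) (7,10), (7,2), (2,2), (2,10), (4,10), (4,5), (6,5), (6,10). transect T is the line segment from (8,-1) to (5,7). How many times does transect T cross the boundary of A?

The segment meets the boundary at (5.75,5), (6.875,2).

2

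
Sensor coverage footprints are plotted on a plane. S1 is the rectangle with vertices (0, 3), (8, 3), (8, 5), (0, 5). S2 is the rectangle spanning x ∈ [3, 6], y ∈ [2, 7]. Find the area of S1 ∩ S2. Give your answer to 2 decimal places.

|S1∩S2|: x∈[3,6], y∈[3,5] → 3·2 = 6.

6.00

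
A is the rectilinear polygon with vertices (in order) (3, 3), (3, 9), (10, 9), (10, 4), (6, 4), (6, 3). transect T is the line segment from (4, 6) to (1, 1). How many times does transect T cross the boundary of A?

The segment meets the boundary at (3,4.333).

1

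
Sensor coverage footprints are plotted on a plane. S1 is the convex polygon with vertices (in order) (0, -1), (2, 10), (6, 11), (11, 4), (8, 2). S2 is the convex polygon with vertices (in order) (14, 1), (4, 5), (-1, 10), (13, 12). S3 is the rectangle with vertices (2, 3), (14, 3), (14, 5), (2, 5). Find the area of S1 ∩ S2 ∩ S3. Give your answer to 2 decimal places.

The intersection is the polygon with vertices (11,4), (9.5,3), (9,3), (4,5), (10.286,5).
By the shoelace formula its area is 7.89.

7.89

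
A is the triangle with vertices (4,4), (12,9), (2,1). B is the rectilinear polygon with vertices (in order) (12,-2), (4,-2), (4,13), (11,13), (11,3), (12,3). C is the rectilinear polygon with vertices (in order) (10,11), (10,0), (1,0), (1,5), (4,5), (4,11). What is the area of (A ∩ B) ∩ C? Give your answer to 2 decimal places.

5.25

The region (A ∩ B) ∩ C is the polygon with vertices (4,2.6), (4,4), (10,7.75), (10,7.4).
By the shoelace formula its area is 5.25.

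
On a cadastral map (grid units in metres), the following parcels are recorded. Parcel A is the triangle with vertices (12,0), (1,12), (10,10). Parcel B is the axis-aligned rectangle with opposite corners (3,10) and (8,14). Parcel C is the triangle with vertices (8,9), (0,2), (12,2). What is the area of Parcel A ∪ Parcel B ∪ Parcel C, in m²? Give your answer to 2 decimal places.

83.31

By inclusion–exclusion:
Individual areas: |Parcel A| = 43, |Parcel B| = 20, |Parcel C| = 42.
|Parcel A∩Parcel B| = 5.
|Parcel A∩Parcel C| = 16.6912.
|Parcel B∩Parcel C| = 0.
|Parcel A∩Parcel B∩Parcel C| = 0.
|Parcel A ∪ Parcel B ∪ Parcel C| = 105 − 21.6912 + 0 = 83.31.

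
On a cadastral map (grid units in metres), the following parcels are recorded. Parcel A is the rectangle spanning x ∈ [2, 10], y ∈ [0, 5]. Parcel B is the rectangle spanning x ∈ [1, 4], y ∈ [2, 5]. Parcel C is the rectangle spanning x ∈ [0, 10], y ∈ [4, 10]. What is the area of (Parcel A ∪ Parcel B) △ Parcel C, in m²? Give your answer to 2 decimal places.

|Parcel A ∪ Parcel B| = 43.
|(Parcel A ∪ Parcel B) ∩ Parcel C| = 9.
|(Parcel A ∪ Parcel B) △ Parcel C| = 43 + 60 − 18 = 85.00.

85.00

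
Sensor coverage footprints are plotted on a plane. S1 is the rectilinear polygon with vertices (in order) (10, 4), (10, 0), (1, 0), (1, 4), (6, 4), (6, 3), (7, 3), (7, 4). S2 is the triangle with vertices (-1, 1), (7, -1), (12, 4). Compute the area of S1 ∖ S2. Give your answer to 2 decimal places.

15.00

|S1| = 35, |S1∩S2| = 20.
|S1 ∖ S2| = |S1| − |S1∩S2| = 35 − 20 = 15.00.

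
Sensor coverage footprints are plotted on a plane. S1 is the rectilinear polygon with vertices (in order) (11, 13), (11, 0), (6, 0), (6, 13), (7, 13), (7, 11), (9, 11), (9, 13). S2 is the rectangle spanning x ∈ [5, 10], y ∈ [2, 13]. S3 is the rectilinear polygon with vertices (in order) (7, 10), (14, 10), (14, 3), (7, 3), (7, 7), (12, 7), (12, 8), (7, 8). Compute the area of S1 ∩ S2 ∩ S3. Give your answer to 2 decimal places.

18.00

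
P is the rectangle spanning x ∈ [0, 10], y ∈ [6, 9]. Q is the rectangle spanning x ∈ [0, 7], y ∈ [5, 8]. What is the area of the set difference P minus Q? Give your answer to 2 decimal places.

16.00

|P∩Q|: x∈[0,7], y∈[6,8] → 7·2 = 14.
|P| = 30.
|P ∖ Q| = |P| − |P∩Q| = 30 − 14 = 16.00.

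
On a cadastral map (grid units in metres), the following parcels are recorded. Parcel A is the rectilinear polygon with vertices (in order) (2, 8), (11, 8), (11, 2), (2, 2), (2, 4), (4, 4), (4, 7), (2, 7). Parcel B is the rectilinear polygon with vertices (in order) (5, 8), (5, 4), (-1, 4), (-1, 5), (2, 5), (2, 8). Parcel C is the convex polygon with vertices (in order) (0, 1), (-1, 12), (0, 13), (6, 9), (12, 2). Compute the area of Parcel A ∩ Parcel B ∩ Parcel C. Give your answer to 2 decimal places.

6.00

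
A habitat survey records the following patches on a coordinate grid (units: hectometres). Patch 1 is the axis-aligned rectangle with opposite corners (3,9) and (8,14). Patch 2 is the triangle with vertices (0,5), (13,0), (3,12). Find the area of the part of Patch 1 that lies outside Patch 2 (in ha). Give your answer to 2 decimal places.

|Patch 1| = 25, |Patch 1∩Patch 2| = 3.75.
|Patch 1 ∖ Patch 2| = |Patch 1| − |Patch 1∩Patch 2| = 25 − 3.75 = 21.25.

21.25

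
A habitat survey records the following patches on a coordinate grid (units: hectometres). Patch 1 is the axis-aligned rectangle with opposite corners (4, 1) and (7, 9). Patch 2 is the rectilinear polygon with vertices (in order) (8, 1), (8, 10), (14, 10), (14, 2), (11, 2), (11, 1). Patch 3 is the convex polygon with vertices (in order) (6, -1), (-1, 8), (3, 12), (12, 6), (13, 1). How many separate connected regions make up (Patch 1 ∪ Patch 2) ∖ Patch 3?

(Patch 1 ∪ Patch 2) ∖ Patch 3 splits into 2 disjoint pieces (area 0.127, area 25.0667).

2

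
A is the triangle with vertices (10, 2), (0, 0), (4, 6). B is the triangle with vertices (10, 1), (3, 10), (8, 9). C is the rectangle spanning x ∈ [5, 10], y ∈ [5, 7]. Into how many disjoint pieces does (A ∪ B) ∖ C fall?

2

(A ∪ B) ∖ C splits into 2 disjoint pieces (area 29.6987, area 9.5).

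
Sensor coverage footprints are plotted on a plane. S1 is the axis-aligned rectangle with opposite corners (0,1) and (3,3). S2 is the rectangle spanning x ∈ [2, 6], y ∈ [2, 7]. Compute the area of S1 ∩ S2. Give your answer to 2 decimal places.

|S1∩S2|: x∈[2,3], y∈[2,3] → 1·1 = 1.

1.00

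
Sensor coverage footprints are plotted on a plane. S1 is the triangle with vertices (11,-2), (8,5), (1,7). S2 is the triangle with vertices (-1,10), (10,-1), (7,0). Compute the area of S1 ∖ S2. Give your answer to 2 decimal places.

17.49

|S1| = 21.5, |S1∩S2| = 4.0137.
|S1 ∖ S2| = |S1| − |S1∩S2| = 21.5 − 4.0137 = 17.49.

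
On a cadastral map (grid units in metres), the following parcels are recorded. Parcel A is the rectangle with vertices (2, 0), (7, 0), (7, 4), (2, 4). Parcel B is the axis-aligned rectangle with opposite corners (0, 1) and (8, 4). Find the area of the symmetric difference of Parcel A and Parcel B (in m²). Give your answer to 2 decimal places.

|Parcel A∩Parcel B|: x∈[2,7], y∈[1,4] → 5·3 = 15.
|Parcel A △ Parcel B| = |Parcel A| + |Parcel B| − 2·|Parcel A∩Parcel B| = 20 + 24 − 30 = 14.00.

14.00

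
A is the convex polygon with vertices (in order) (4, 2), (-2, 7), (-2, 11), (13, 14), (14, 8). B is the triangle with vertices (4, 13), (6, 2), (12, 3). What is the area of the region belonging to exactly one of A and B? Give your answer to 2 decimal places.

110.26

|A| = 121.5, |B| = 34, |A∩B| = 22.6201.
|A △ B| = |A| + |B| − 2·|A∩B| = 121.5 + 34 − 45.2402 = 110.26.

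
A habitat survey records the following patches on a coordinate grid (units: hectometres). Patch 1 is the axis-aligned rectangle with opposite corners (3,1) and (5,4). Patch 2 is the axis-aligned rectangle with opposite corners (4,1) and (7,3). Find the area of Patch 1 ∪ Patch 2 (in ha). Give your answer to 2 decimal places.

By inclusion–exclusion:
Individual areas: |Patch 1| = 6, |Patch 2| = 6.
|Patch 1∩Patch 2|: x∈[4,5], y∈[1,3] → 1·2 = 2.
|Patch 1 ∪ Patch 2| = 12 − 2 = 10.00.

10.00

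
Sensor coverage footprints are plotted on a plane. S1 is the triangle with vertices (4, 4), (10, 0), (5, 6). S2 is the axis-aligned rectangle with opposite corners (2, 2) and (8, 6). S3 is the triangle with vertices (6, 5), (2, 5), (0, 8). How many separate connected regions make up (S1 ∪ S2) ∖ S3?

1

(S1 ∪ S2) ∖ S3 is a single connected region.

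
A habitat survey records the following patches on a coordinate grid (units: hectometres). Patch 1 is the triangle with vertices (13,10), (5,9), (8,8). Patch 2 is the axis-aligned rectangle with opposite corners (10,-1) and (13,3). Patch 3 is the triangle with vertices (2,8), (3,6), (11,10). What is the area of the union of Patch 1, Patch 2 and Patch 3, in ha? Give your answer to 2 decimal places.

By inclusion–exclusion:
Individual areas: |Patch 1| = 5.5, |Patch 2| = 12, |Patch 3| = 10.
|Patch 1∩Patch 2| = 0.
|Patch 1∩Patch 3| = 2.4619.
|Patch 2∩Patch 3| = 0.
|Patch 1∩Patch 2∩Patch 3| = 0.
|Patch 1 ∪ Patch 2 ∪ Patch 3| = 27.5 − 2.4619 + 0 = 25.04.

25.04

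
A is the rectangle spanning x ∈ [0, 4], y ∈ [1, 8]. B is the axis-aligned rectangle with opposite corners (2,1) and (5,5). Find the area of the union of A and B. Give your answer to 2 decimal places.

By inclusion–exclusion:
Individual areas: |A| = 28, |B| = 12.
|A∩B|: x∈[2,4], y∈[1,5] → 2·4 = 8.
|A ∪ B| = 40 − 8 = 32.00.

32.00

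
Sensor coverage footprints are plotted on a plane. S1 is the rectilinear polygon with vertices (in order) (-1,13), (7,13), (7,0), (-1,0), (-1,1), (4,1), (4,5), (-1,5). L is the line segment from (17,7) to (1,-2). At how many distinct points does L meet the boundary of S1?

2

The segment meets the boundary at (4.556,0), (7,1.375).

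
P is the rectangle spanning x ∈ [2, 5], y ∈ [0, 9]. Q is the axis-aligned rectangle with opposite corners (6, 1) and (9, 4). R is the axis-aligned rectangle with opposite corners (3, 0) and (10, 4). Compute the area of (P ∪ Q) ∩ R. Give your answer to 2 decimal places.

|P ∪ Q| = 36.
|(P ∪ Q) ∩ R| = 17.00.

17.00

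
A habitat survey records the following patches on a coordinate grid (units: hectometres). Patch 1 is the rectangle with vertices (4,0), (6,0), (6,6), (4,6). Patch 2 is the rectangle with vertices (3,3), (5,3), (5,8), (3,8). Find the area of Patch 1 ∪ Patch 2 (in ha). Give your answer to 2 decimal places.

By inclusion–exclusion:
Individual areas: |Patch 1| = 12, |Patch 2| = 10.
|Patch 1∩Patch 2|: x∈[4,5], y∈[3,6] → 1·3 = 3.
|Patch 1 ∪ Patch 2| = 22 − 3 = 19.00.

19.00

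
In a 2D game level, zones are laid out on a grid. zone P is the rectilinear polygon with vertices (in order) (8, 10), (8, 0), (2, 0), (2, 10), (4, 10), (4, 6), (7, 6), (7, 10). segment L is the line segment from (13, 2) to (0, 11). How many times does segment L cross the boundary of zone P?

4

The segment meets the boundary at (2,9.615), (7,6.154), (4,8.231), (8,5.462).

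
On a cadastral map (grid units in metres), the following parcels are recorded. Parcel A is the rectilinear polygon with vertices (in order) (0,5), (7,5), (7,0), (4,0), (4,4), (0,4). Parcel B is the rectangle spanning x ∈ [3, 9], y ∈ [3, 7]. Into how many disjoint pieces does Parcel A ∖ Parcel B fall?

2

Parcel A ∖ Parcel B splits into 2 disjoint pieces (area 3, area 9).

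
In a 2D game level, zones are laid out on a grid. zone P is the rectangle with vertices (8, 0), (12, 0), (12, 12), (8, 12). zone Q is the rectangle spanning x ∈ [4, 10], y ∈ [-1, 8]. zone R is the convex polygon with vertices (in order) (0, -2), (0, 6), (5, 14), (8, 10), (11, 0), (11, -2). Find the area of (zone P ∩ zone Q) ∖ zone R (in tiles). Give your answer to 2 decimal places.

|zone P ∩ zone Q| = 16.
|(zone P ∩ zone Q) ∩ zone R| = 12.7333.
|(zone P ∩ zone Q) ∖ zone R| = 16 − 12.7333 = 3.27.

3.27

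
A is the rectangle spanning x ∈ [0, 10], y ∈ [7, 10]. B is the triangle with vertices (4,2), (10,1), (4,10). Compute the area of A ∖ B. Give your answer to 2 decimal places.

27.00

|A| = 30, |A∩B| = 3.
|A ∖ B| = |A| − |A∩B| = 30 − 3 = 27.00.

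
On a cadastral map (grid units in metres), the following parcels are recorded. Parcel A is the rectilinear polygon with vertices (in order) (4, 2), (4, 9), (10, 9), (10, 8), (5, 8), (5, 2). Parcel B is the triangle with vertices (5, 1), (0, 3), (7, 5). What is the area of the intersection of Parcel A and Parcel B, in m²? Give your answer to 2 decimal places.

The intersection is the polygon with vertices (4,4.143), (5,4.429), (5,2), (4,2).
By the shoelace formula its area is 2.29.

2.29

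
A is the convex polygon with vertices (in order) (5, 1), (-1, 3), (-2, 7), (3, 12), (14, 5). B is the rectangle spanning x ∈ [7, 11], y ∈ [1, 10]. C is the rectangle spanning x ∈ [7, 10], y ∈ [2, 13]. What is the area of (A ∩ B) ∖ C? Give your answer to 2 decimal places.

3.80

|A ∩ B| = 21.6162.
|(A ∩ B) ∩ C| = 17.8194.
|(A ∩ B) ∖ C| = 21.6162 − 17.8194 = 3.80.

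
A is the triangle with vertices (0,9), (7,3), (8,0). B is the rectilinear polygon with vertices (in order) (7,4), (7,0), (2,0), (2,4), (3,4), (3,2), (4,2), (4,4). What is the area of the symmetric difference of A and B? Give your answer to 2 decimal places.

|A| = 7.5, |B| = 18, |A∩B| = 3.0903.
|A △ B| = |A| + |B| − 2·|A∩B| = 7.5 + 18 − 6.1806 = 19.32.

19.32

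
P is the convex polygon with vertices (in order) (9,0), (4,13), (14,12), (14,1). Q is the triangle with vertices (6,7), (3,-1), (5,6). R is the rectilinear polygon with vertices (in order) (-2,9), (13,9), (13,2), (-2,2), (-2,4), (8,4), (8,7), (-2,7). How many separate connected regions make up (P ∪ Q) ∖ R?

(P ∪ Q) ∖ R splits into 4 disjoint pieces (area 47.1923, area 3.3462, area 0.4018, area 1.3839).

4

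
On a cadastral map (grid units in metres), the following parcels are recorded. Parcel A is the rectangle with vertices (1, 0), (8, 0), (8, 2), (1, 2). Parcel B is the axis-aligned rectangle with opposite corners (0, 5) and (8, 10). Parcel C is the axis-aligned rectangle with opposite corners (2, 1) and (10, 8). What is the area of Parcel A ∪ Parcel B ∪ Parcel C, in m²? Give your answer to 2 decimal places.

By inclusion–exclusion:
Individual areas: |Parcel A| = 14, |Parcel B| = 40, |Parcel C| = 56.
|Parcel A∩Parcel B| = 0 (no overlap).
|Parcel A∩Parcel C|: x∈[2,8], y∈[1,2] → 6·1 = 6.
|Parcel B∩Parcel C|: x∈[2,8], y∈[5,8] → 6·3 = 18.
|Parcel A∩Parcel B∩Parcel C| = 0.
|Parcel A ∪ Parcel B ∪ Parcel C| = 110 − 24 + 0 = 86.00.

86.00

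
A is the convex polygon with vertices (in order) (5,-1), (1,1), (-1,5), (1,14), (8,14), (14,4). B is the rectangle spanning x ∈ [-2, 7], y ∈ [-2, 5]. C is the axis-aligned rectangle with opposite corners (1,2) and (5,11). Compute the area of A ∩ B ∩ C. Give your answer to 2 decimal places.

The intersection is the polygon with vertices (5,5), (5,2), (1,2), (1,5).
By the shoelace formula its area is 12.00.

12.00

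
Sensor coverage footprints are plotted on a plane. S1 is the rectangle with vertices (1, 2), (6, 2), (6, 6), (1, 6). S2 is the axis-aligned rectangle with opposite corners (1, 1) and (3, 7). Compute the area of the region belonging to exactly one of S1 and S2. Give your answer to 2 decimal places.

|S1∩S2|: x∈[1,3], y∈[2,6] → 2·4 = 8.
|S1 △ S2| = |S1| + |S2| − 2·|S1∩S2| = 20 + 12 − 16 = 16.00.

16.00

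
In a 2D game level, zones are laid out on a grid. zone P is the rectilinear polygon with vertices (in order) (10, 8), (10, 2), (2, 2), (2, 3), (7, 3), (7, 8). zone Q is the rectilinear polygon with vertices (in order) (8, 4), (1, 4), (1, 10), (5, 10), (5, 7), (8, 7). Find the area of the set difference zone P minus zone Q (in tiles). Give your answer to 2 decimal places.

|zone P| = 23, |zone P∩zone Q| = 3.
|zone P ∖ zone Q| = |zone P| − |zone P∩zone Q| = 23 − 3 = 20.00.

20.00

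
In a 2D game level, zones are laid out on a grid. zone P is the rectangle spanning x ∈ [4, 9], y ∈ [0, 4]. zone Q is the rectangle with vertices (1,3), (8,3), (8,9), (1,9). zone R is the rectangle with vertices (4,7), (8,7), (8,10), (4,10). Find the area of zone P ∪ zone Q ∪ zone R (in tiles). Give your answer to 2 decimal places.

By inclusion–exclusion:
Individual areas: |zone P| = 20, |zone Q| = 42, |zone R| = 12.
|zone P∩zone Q|: x∈[4,8], y∈[3,4] → 4·1 = 4.
|zone P∩zone R| = 0 (no overlap).
|zone Q∩zone R|: x∈[4,8], y∈[7,9] → 4·2 = 8.
|zone P∩zone Q∩zone R| = 0.
|zone P ∪ zone Q ∪ zone R| = 74 − 12 + 0 = 62.00.

62.00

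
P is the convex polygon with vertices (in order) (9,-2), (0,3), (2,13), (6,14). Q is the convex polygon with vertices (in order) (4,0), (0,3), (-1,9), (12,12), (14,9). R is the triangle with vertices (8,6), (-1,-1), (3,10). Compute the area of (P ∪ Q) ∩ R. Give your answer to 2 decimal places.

31.34

The region (P ∪ Q) ∩ R is the polygon with vertices (0.357,2.732), (3,10), (8,6), (2.109,1.418).
By the shoelace formula its area is 31.34.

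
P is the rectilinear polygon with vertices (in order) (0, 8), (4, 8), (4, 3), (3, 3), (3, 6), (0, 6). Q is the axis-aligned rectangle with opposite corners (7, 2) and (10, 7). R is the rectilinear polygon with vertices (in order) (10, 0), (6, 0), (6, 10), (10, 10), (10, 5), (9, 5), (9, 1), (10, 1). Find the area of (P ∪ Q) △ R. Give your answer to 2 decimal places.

|P ∪ Q| = 26.
|(P ∪ Q) ∩ R| = 12.
|(P ∪ Q) △ R| = 26 + 36 − 24 = 38.00.

38.00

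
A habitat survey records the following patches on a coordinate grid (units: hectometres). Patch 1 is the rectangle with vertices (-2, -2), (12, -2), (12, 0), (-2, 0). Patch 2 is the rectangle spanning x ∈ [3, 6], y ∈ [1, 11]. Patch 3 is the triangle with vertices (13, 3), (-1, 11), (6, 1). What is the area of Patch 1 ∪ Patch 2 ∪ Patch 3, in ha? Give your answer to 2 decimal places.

By inclusion–exclusion:
Individual areas: |Patch 1| = 28, |Patch 2| = 30, |Patch 3| = 42.
|Patch 1∩Patch 2| = 0 (no overlap).
|Patch 1∩Patch 3| = 0.
|Patch 2∩Patch 3| = 14.1429.
|Patch 1∩Patch 2∩Patch 3| = 0.
|Patch 1 ∪ Patch 2 ∪ Patch 3| = 100 − 14.1429 + 0 = 85.86.

85.86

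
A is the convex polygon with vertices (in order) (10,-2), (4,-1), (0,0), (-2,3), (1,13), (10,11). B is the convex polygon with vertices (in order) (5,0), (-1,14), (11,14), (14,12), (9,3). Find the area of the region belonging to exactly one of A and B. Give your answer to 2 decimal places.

|A| = 140, |B| = 121.5, |A∩B| = 80.6196.
|A △ B| = |A| + |B| − 2·|A∩B| = 140 + 121.5 − 161.2392 = 100.26.

100.26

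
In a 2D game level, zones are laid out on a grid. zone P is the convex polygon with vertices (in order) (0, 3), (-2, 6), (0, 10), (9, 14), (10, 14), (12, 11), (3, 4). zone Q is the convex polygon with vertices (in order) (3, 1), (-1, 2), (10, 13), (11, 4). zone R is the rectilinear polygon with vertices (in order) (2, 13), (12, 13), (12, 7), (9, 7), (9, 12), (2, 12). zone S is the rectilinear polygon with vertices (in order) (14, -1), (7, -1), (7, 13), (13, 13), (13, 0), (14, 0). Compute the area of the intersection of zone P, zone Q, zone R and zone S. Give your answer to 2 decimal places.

4.09

The intersection is the polygon with vertices (10.364,9.727), (9,8.667), (9,12), (10,13).
By the shoelace formula its area is 4.09.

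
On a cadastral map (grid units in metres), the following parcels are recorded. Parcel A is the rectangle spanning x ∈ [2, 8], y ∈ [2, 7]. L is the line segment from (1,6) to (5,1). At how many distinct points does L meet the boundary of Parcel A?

2

The segment meets the boundary at (4.2,2), (2,4.75).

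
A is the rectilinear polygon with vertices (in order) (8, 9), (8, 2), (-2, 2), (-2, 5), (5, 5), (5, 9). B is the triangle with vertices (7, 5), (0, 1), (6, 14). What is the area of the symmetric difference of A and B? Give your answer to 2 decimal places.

|A| = 42, |B| = 33.5, |A∩B| = 16.7746.
|A △ B| = |A| + |B| − 2·|A∩B| = 42 + 33.5 − 33.5491 = 41.95.

41.95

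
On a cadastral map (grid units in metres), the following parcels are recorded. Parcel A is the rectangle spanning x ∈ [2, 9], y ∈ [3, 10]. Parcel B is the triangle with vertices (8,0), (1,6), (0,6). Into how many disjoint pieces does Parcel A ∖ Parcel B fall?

Parcel A ∖ Parcel B splits into 2 disjoint pieces (area 46.3214, area 1.5).

2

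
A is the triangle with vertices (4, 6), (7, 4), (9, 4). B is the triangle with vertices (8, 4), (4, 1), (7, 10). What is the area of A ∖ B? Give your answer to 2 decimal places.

|A| = 2, |A∩B| = 1.5183.
|A ∖ B| = |A| − |A∩B| = 2 − 1.5183 = 0.48.

0.48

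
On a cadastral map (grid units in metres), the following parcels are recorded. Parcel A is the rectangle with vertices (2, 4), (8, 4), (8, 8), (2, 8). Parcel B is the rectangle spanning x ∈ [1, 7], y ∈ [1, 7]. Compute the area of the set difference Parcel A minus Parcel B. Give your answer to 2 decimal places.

9.00

|Parcel A∩Parcel B|: x∈[2,7], y∈[4,7] → 5·3 = 15.
|Parcel A| = 24.
|Parcel A ∖ Parcel B| = |Parcel A| − |Parcel A∩Parcel B| = 24 − 15 = 9.00.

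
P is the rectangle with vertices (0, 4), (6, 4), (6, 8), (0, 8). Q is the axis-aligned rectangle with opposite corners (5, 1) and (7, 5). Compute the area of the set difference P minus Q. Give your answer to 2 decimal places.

|P∩Q|: x∈[5,6], y∈[4,5] → 1·1 = 1.
|P| = 24.
|P ∖ Q| = |P| − |P∩Q| = 24 − 1 = 23.00.

23.00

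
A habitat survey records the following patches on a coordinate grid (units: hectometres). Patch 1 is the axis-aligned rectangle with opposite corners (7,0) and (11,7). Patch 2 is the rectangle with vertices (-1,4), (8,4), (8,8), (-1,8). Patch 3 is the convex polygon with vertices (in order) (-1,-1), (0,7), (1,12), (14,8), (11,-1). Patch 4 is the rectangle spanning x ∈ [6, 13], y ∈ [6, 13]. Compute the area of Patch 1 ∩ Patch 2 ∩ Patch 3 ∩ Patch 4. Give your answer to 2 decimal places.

The intersection is the polygon with vertices (8,6), (7,6), (7,7), (8,7).
By the shoelace formula its area is 1.00.

1.00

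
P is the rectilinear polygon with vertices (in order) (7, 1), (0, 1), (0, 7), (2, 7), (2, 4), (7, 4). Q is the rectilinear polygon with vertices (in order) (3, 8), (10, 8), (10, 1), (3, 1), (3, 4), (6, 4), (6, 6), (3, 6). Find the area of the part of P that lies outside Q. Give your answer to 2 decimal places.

15.00

|P| = 27, |P∩Q| = 12.
|P ∖ Q| = |P| − |P∩Q| = 27 − 12 = 15.00.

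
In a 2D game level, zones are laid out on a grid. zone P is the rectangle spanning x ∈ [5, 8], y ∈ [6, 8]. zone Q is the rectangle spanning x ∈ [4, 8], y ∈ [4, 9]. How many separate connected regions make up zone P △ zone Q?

1

zone P △ zone Q is a single connected region.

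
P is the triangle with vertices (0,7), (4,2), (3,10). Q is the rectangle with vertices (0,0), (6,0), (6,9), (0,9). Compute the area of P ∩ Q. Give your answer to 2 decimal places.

12.94

The intersection is the polygon with vertices (4,2), (0,7), (2,9), (3.125,9).
By the shoelace formula its area is 12.94.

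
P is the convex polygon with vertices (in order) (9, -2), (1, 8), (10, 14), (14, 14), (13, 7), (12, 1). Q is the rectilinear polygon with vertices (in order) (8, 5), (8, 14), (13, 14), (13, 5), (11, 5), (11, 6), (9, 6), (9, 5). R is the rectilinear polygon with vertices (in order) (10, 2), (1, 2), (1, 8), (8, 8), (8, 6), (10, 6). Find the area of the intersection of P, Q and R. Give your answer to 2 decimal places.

1.00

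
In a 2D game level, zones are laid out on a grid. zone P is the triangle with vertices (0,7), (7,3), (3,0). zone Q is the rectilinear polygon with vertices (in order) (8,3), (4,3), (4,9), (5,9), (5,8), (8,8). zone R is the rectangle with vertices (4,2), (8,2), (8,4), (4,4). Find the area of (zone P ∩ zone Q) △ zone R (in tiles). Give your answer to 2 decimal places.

6.32

|zone P ∩ zone Q| = 2.5714.
|(zone P ∩ zone Q) ∩ zone R| = 2.125.
|(zone P ∩ zone Q) △ zone R| = 2.5714 + 8 − 4.25 = 6.32.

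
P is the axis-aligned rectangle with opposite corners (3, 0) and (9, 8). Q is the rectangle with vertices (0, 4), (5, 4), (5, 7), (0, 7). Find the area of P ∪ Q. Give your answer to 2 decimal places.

By inclusion–exclusion:
Individual areas: |P| = 48, |Q| = 15.
|P∩Q|: x∈[3,5], y∈[4,7] → 2·3 = 6.
|P ∪ Q| = 63 − 6 = 57.00.

57.00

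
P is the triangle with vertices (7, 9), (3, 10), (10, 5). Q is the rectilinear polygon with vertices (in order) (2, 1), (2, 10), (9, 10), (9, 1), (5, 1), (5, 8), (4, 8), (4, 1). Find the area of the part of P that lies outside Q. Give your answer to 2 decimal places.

|P| = 6.5, |P∩Q| = 6.1905.
|P ∖ Q| = |P| − |P∩Q| = 6.5 − 6.1905 = 0.31.

0.31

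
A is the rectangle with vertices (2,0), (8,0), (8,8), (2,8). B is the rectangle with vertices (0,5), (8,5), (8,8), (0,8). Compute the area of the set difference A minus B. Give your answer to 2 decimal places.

30.00

|A∩B|: x∈[2,8], y∈[5,8] → 6·3 = 18.
|A| = 48.
|A ∖ B| = |A| − |A∩B| = 48 − 18 = 30.00.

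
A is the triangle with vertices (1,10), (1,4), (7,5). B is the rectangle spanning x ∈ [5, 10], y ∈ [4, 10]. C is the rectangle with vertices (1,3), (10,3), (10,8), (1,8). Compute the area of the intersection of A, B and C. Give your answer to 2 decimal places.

The intersection is the polygon with vertices (5,4.667), (5,6.667), (7,5).
By the shoelace formula its area is 2.00.

2.00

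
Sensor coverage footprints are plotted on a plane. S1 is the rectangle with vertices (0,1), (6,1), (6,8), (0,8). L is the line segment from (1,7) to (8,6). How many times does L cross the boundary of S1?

1

The segment meets the boundary at (6,6.286).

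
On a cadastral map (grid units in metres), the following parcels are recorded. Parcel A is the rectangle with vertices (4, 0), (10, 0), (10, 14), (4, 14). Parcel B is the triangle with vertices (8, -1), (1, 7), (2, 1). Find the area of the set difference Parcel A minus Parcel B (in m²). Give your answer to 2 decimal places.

78.59

|Parcel A| = 84, |Parcel A∩Parcel B| = 5.4137.
|Parcel A ∖ Parcel B| = |Parcel A| − |Parcel A∩Parcel B| = 84 − 5.4137 = 78.59.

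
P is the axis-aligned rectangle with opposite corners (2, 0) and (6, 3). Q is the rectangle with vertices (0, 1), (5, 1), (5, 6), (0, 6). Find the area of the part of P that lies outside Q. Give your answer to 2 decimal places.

6.00

|P∩Q|: x∈[2,5], y∈[1,3] → 3·2 = 6.
|P| = 12.
|P ∖ Q| = |P| − |P∩Q| = 12 − 6 = 6.00.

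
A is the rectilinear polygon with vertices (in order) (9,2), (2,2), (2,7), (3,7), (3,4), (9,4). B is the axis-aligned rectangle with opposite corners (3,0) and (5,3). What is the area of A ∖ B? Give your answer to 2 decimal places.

15.00

|A| = 17, |A∩B| = 2.
|A ∖ B| = |A| − |A∩B| = 17 − 2 = 15.00.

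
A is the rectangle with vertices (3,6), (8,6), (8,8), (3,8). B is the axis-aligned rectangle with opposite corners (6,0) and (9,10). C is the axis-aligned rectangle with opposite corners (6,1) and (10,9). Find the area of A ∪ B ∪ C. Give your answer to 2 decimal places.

44.00

By inclusion–exclusion:
Individual areas: |A| = 10, |B| = 30, |C| = 32.
|A∩B|: x∈[6,8], y∈[6,8] → 2·2 = 4.
|A∩C|: x∈[6,8], y∈[6,8] → 2·2 = 4.
|B∩C|: x∈[6,9], y∈[1,9] → 3·8 = 24.
|A∩B∩C| = 4.
|A ∪ B ∪ C| = 72 − 32 + 4 = 44.00.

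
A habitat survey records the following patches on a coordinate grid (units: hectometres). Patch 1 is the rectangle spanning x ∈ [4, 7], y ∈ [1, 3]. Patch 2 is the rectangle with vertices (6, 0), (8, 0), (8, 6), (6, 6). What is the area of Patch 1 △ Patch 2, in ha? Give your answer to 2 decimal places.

|Patch 1∩Patch 2|: x∈[6,7], y∈[1,3] → 1·2 = 2.
|Patch 1 △ Patch 2| = |Patch 1| + |Patch 2| − 2·|Patch 1∩Patch 2| = 6 + 12 − 4 = 14.00.

14.00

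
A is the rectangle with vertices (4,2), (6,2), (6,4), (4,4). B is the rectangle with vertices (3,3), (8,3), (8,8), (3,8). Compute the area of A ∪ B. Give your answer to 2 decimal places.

By inclusion–exclusion:
Individual areas: |A| = 4, |B| = 25.
|A∩B|: x∈[4,6], y∈[3,4] → 2·1 = 2.
|A ∪ B| = 29 − 2 = 27.00.

27.00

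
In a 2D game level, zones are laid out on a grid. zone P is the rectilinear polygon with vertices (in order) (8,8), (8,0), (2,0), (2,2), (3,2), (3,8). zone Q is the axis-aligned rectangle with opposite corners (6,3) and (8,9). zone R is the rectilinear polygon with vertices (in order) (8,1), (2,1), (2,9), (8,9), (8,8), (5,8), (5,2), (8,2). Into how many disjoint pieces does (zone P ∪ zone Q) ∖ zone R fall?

(zone P ∪ zone Q) ∖ zone R splits into 2 disjoint pieces (area 18, area 6).

2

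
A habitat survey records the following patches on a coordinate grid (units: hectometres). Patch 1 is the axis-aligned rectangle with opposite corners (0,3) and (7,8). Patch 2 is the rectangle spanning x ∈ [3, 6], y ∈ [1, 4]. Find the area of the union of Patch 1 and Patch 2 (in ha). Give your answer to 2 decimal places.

By inclusion–exclusion:
Individual areas: |Patch 1| = 35, |Patch 2| = 9.
|Patch 1∩Patch 2|: x∈[3,6], y∈[3,4] → 3·1 = 3.
|Patch 1 ∪ Patch 2| = 44 − 3 = 41.00.

41.00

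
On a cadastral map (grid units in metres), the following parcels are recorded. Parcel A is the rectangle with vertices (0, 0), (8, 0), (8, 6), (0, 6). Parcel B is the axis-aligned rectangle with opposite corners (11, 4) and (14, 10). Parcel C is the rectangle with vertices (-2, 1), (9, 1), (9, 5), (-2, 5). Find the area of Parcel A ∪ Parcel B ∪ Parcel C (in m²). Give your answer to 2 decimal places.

78.00

By inclusion–exclusion:
Individual areas: |Parcel A| = 48, |Parcel B| = 18, |Parcel C| = 44.
|Parcel A∩Parcel B| = 0 (no overlap).
|Parcel A∩Parcel C|: x∈[0,8], y∈[1,5] → 8·4 = 32.
|Parcel B∩Parcel C| = 0 (no overlap).
|Parcel A∩Parcel B∩Parcel C| = 0.
|Parcel A ∪ Parcel B ∪ Parcel C| = 110 − 32 + 0 = 78.00.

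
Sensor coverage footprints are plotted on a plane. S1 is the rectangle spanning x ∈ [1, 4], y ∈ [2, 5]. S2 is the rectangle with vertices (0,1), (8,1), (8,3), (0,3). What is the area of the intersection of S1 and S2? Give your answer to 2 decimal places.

3.00

|S1∩S2|: x∈[1,4], y∈[2,3] → 3·1 = 3.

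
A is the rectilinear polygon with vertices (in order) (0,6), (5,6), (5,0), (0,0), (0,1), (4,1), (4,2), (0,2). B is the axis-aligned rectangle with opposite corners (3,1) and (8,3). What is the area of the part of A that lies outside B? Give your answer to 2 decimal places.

23.00

|A| = 26, |A∩B| = 3.
|A ∖ B| = |A| − |A∩B| = 26 − 3 = 23.00.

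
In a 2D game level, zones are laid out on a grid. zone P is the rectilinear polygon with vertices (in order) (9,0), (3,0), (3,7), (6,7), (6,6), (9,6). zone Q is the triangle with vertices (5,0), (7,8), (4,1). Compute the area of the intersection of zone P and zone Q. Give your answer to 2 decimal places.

4.64

The intersection is the polygon with vertices (6.5,6), (5,0), (4,1), (6.143,6).
By the shoelace formula its area is 4.64.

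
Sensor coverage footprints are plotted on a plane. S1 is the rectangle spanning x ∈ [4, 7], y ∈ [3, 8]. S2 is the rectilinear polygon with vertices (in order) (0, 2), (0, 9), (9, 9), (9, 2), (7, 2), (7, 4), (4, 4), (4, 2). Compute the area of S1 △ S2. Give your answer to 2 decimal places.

|S1| = 15, |S2| = 57, |S1∩S2| = 12.
|S1 △ S2| = |S1| + |S2| − 2·|S1∩S2| = 15 + 57 − 24 = 48.00.

48.00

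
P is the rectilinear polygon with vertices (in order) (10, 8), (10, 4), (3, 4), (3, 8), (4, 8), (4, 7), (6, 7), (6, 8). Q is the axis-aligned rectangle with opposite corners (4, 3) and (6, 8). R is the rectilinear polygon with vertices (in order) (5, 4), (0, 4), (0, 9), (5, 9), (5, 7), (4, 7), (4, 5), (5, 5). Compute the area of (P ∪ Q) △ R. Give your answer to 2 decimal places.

|P ∪ Q| = 30.
|(P ∪ Q) ∩ R| = 6.
|(P ∪ Q) △ R| = 30 + 23 − 12 = 41.00.

41.00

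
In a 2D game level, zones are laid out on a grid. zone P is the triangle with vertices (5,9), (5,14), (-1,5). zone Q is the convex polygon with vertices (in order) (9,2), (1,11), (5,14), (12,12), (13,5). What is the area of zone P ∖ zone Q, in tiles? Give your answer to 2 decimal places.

|zone P| = 15, |zone P∩zone Q| = 8.9701.
|zone P ∖ zone Q| = |zone P| − |zone P∩zone Q| = 15 − 8.9701 = 6.03.

6.03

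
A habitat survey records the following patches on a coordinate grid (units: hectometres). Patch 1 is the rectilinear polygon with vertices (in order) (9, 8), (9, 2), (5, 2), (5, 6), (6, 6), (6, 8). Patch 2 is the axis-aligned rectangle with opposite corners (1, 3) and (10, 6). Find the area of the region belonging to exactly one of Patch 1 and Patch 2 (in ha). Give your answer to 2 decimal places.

25.00

|Patch 1| = 22, |Patch 2| = 27, |Patch 1∩Patch 2| = 12.
|Patch 1 △ Patch 2| = |Patch 1| + |Patch 2| − 2·|Patch 1∩Patch 2| = 22 + 27 − 24 = 25.00.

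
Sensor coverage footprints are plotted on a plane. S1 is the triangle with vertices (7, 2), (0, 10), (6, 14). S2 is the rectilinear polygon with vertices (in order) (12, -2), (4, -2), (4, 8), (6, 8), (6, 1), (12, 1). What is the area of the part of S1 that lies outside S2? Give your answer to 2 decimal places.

|S1| = 38, |S1∩S2| = 7.4286.
|S1 ∖ S2| = |S1| − |S1∩S2| = 38 − 7.4286 = 30.57.

30.57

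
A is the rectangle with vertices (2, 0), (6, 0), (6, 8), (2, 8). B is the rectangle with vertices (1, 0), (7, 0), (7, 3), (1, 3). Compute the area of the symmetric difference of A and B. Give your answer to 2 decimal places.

|A∩B|: x∈[2,6], y∈[0,3] → 4·3 = 12.
|A △ B| = |A| + |B| − 2·|A∩B| = 32 + 18 − 24 = 26.00.

26.00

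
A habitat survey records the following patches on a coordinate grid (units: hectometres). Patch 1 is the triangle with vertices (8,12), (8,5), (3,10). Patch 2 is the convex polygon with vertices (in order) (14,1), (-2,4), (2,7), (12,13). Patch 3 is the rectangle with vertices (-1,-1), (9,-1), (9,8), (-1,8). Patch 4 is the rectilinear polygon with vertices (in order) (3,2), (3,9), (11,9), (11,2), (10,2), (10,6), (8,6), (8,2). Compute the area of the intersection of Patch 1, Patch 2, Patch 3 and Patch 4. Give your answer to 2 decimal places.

The intersection is the polygon with vertices (8,8), (8,6), (8,5), (5,8).
By the shoelace formula its area is 4.50.

4.50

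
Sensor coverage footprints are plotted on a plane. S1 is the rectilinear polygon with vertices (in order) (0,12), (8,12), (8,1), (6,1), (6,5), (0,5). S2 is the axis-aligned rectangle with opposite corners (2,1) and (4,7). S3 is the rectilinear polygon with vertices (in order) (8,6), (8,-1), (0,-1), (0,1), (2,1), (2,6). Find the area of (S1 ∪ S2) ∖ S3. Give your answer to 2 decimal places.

|S1 ∪ S2| = 72.
|(S1 ∪ S2) ∩ S3| = 22.
|(S1 ∪ S2) ∖ S3| = 72 − 22 = 50.00.

50.00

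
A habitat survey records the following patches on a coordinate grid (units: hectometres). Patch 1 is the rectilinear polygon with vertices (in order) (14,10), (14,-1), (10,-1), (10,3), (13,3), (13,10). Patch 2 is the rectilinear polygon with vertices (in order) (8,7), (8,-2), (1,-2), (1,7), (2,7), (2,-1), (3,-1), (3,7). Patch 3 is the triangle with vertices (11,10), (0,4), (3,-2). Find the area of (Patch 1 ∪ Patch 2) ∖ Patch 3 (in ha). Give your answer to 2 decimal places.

49.39

|Patch 1 ∪ Patch 2| = 78.
|(Patch 1 ∪ Patch 2) ∩ Patch 3| = 28.6136.
|(Patch 1 ∪ Patch 2) ∖ Patch 3| = 78 − 28.6136 = 49.39.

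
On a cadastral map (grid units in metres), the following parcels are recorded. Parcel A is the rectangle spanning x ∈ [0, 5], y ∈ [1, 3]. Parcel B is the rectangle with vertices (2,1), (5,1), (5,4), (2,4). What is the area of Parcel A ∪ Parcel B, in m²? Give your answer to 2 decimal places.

13.00

By inclusion–exclusion:
Individual areas: |Parcel A| = 10, |Parcel B| = 9.
|Parcel A∩Parcel B|: x∈[2,5], y∈[1,3] → 3·2 = 6.
|Parcel A ∪ Parcel B| = 19 − 6 = 13.00.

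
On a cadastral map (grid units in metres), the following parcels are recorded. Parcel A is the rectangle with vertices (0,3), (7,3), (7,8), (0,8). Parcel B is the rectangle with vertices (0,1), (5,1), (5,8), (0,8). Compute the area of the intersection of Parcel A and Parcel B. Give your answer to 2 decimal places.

25.00

|Parcel A∩Parcel B|: x∈[0,5], y∈[3,8] → 5·5 = 25.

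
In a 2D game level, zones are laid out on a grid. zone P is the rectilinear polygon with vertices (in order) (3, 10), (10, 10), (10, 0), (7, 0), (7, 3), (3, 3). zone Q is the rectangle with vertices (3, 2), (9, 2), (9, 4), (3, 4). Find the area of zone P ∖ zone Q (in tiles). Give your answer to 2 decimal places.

50.00

|zone P| = 58, |zone P∩zone Q| = 8.
|zone P ∖ zone Q| = |zone P| − |zone P∩zone Q| = 58 − 8 = 50.00.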